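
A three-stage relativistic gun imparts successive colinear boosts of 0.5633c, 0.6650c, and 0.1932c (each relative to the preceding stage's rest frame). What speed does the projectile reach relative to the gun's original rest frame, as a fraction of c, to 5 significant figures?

Compose boost 2: (0.6650 + 0.5633)/(1 + 0.6650×0.5633) = 1.2283/1.374595 = 0.8935726
Compose boost 3: (0.1932 + 0.8935726)/(1 + 0.1932×0.8935726) = 1.086773/1.172638 = 0.92678

u ≈ 0.92678c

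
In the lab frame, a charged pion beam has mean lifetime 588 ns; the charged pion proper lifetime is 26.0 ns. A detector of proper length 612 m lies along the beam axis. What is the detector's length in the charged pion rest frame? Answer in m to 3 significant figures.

L ≈ 27.1 m

Time dilation ⇒ γ = Δt/τ₀ = 588/26.0 = 22.615
Length contraction: L = L₀/γ = 612/22.615 = 27.1 m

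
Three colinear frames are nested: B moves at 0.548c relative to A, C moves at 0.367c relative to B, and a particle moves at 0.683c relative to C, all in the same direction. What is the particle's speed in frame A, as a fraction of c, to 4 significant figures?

u ≈ 0.9503c

Compose boost 2: (0.367 + 0.548)/(1 + 0.367×0.548) = 0.9150/1.20112 = 0.761792
Compose boost 3: (0.683 + 0.761792)/(1 + 0.683×0.761792) = 1.44479/1.52030 = 0.9503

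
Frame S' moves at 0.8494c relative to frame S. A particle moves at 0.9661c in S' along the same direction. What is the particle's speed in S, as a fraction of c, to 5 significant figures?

u ≈ 0.99720c

Relativistic velocity addition: u = (u' + v)/(1 + u'v/c²)
= (0.9661 + 0.8494)/(1 + 0.9661×0.8494) = 1.8155/1.820605 = 0.99720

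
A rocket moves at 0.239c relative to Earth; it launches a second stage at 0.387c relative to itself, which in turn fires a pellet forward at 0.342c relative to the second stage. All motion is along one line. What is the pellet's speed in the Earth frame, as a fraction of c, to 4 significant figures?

Compose boost 2: (0.387 + 0.239)/(1 + 0.387×0.239) = 0.6260/1.09249 = 0.573001
Compose boost 3: (0.342 + 0.573001)/(1 + 0.342×0.573001) = 0.915001/1.19597 = 0.7651

u ≈ 0.7651c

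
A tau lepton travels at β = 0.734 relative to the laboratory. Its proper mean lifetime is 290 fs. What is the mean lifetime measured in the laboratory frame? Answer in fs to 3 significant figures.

Δt ≈ 427 fs

γ = 1/√(1 − 0.734²) = 1.4724
Time dilation: Δt = γτ₀ = 1.4724 × 290 fs = 427 fs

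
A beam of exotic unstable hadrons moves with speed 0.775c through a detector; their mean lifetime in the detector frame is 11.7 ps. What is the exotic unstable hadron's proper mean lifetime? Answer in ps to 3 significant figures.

τ₀ ≈ 7.39 ps

γ = 1/√(1 − 0.775²) = 1.5824
Proper time: τ₀ = Δt/γ = 11.7/1.5824 = 7.39 ps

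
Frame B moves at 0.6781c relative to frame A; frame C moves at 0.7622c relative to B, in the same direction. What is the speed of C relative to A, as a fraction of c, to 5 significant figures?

u ≈ 0.94953c

Compose boost 2: (0.7622 + 0.6781)/(1 + 0.7622×0.6781) = 1.4403/1.516848 = 0.94953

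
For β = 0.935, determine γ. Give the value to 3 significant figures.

γ ≈ 2.82

γ = 1/√(1 − β²) = 1/√(1 − 0.935²) = 1/√(0.12577) = 2.82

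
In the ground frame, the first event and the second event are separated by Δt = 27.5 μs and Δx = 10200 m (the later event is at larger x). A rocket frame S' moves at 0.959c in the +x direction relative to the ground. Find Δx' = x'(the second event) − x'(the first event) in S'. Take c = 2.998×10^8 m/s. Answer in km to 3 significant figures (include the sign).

γ = 1/√(1 − 0.959²) = 3.5285
Δx' = γ(Δx − vΔt) = 3.5285 × (10200 m − 0.959×(2.998×10^8 m/s)×27.5×10^-6 s)
= 3.5285 × (2293.5 m) = 8.09 km

Δx' ≈ 8.09 km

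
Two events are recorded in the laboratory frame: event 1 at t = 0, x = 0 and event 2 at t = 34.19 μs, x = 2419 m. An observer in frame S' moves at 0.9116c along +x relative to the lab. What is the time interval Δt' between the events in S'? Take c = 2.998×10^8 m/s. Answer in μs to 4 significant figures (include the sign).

Δt' ≈ 65.28 μs

γ = 1/√(1 − 0.9116²) = 2.43263
Δt' = γ(Δt − vΔx/c²) = 2.43263 × (34.19 μs − 0.9116×2419 m / (2.998×10^8 m/s))
= 2.43263 × (26.8346 μs) = 65.28 μs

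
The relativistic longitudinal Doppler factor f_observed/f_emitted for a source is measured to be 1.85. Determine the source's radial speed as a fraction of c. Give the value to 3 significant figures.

f_obs/f_src = √((1+β)/(1−β)) = 1.85  ⇒  (1+β)/(1−β) = 3.4225
β = |1 − D²|/(1 + D²) = |1 − 3.4225|/(1 + 3.4225) = 0.548

β ≈ 0.548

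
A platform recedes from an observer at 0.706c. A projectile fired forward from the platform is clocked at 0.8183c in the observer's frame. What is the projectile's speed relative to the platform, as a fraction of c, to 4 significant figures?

u' ≈ 0.2659c

Inverse velocity addition: u' = (u − v)/(1 − uv/c²)
= (0.8183 − 0.706)/(1 − 0.8183×0.706) = 0.1123/0.422280 = 0.2659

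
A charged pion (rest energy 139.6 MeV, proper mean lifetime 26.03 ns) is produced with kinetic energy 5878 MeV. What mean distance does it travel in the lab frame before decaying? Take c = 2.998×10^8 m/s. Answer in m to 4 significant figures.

γ = 1 + K/(m₀c²) = 1 + 5878/139.6 = 43.1060
β = √(1 − 1/γ²) = 0.999731
Dilated lifetime: γτ₀ = 43.1060 × 26.03 ns = 1122.05 ns
d = βc·γτ₀ = 0.999731 × (2.998×10^8 m/s) × 1.12205×10^-6 s = 336.3 m

d ≈ 336.3 m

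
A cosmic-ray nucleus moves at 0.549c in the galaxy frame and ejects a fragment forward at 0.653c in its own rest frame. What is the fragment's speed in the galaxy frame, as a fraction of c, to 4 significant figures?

u ≈ 0.8848c

Compose boost 2: (0.653 + 0.549)/(1 + 0.653×0.549) = 1.202/1.35850 = 0.8848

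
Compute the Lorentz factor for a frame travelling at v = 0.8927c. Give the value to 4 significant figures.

γ ≈ 2.219

γ = 1/√(1 − β²) = 1/√(1 − 0.8927²) = 1/√(0.203087) = 2.219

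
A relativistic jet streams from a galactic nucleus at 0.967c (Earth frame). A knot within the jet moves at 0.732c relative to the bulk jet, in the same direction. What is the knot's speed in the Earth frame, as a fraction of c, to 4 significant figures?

Relativistic velocity addition: u = (u' + v)/(1 + u'v/c²)
= (0.732 + 0.967)/(1 + 0.732×0.967) = 1.699/1.70784 = 0.9948

u ≈ 0.9948c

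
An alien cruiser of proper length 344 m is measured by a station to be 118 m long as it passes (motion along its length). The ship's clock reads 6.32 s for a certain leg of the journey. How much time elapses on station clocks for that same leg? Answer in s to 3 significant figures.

Δt ≈ 18.4 s

Length contraction ⇒ γ = L₀/L = 344/118 = 2.9153
Time dilation: Δt = γτ₀ = 2.9153 × 6.32 s = 18.4 s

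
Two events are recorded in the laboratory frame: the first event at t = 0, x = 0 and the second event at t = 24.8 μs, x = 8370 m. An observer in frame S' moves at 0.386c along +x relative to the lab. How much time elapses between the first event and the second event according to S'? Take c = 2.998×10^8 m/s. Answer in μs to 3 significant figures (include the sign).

γ = 1/√(1 − 0.386²) = 1.0840
Δt' = γ(Δt − vΔx/c²) = 1.0840 × (24.8 μs − 0.386×8370 m / (2.998×10^8 m/s))
= 1.0840 × (14.023 μs) = 15.2 μs

Δt' ≈ 15.2 μs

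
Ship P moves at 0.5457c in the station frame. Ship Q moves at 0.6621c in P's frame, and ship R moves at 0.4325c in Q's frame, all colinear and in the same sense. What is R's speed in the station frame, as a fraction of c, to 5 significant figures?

Compose boost 2: (0.6621 + 0.5457)/(1 + 0.6621×0.5457) = 1.2078/1.361308 = 0.8872349
Compose boost 3: (0.4325 + 0.8872349)/(1 + 0.4325×0.8872349) = 1.319735/1.383729 = 0.95375

u ≈ 0.95375c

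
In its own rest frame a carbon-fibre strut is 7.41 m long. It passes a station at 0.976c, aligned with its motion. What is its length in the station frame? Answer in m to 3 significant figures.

γ = 1/√(1 − 0.976²) = 4.5920
Length contraction: L = L₀/γ = 7.41/4.5920 = 1.61 m

L ≈ 1.61 m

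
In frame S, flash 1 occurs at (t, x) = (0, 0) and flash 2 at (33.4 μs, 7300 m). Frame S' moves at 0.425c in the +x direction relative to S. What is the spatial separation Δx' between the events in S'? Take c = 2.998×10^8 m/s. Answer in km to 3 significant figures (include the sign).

γ = 1/√(1 − 0.425²) = 1.1047
Δx' = γ(Δx − vΔt) = 1.1047 × (7300 m − 0.425×(2.998×10^8 m/s)×33.4×10^-6 s)
= 1.1047 × (3044.3 m) = 3.36 km

Δx' ≈ 3.36 km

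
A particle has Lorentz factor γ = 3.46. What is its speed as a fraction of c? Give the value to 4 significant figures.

β = √(1 − 1/γ²) = √(1 − 1/3.46²) = √(0.916469) = 0.9573

β ≈ 0.9573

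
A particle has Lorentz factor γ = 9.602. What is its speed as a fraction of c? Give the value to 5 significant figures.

β = √(1 − 1/γ²) = √(1 − 1/9.602²) = √(0.9891538) = 0.99456

β ≈ 0.99456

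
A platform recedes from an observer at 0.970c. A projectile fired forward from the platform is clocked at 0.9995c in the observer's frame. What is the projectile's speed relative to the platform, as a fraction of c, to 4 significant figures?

Inverse velocity addition: u' = (u − v)/(1 − uv/c²)
= (0.9995 − 0.970)/(1 − 0.9995×0.970) = 0.02950/0.0304850 = 0.9677

u' ≈ 0.9677c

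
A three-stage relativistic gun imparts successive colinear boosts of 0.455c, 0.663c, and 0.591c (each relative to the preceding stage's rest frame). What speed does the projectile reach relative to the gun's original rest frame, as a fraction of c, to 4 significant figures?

Compose boost 2: (0.663 + 0.455)/(1 + 0.663×0.455) = 1.118/1.30167 = 0.858900
Compose boost 3: (0.591 + 0.858900)/(1 + 0.591×0.858900) = 1.44990/1.50761 = 0.9617

u ≈ 0.9617c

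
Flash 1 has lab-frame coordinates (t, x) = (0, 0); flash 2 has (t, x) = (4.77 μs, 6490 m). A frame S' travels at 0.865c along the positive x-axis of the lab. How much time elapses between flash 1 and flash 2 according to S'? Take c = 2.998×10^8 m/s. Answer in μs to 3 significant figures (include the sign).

Δt' ≈ -27.8 μs

γ = 1/√(1 − 0.865²) = 1.9929
Δt' = γ(Δt − vΔx/c²) = 1.9929 × (4.77 μs − 0.865×6490 m / (2.998×10^8 m/s))
= 1.9929 × (-13.955 μs) = -27.8 μs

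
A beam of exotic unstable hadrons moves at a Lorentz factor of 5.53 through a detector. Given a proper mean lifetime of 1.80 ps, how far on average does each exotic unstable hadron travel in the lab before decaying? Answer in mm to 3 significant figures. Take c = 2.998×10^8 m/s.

d ≈ 2.94 mm

β = √(1 − 1/γ²) = √(1 − 1/5.53²) = 0.98351
Dilated lifetime: Δt = γτ₀ = 5.53 × 1.80 ps = 9.9540 ps
d = vΔt = 0.98351c × 9.9540 ps = 2.9486×10^8 m/s × 9.9540×10^-12 s = 2.94 mm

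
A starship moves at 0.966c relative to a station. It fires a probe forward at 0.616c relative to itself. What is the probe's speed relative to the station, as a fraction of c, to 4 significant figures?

Relativistic velocity addition: u = (u' + v)/(1 + u'v/c²)
= (0.616 + 0.966)/(1 + 0.616×0.966) = 1.582/1.59506 = 0.9918

u ≈ 0.9918c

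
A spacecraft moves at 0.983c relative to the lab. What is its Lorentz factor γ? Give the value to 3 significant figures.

γ ≈ 5.45

γ = 1/√(1 − β²) = 1/√(1 − 0.983²) = 1/√(0.033711) = 5.45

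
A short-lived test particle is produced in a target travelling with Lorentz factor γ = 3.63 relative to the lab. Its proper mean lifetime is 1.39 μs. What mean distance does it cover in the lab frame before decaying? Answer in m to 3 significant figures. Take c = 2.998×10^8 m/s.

β = √(1 − 1/γ²) = √(1 − 1/3.63²) = 0.96131
Dilated lifetime: Δt = γτ₀ = 3.63 × 1.39 μs = 5.0457 μs
d = vΔt = 0.96131c × 5.0457 μs = 2.8820×10^8 m/s × 5.0457×10^-6 s = 1450 m

d ≈ 1450 m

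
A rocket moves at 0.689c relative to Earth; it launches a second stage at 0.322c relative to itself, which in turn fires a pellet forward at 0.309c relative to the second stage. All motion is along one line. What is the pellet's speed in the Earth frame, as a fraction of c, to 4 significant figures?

u ≈ 0.9050c

Compose boost 2: (0.322 + 0.689)/(1 + 0.322×0.689) = 1.011/1.22186 = 0.827428
Compose boost 3: (0.309 + 0.827428)/(1 + 0.309×0.827428) = 1.13643/1.25568 = 0.9050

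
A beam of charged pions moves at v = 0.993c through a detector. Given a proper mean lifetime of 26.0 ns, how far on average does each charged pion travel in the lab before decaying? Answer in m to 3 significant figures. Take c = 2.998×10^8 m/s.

γ = 1/√(1 − 0.993²) = 8.4664
Dilated lifetime: Δt = γτ₀ = 8.4664 × 26.0 ns = 220.13 ns
d = vΔt = 0.993c × 220.13 ns = 2.9770×10^8 m/s × 2.2013×10^-7 s = 65.5 m

d ≈ 65.5 m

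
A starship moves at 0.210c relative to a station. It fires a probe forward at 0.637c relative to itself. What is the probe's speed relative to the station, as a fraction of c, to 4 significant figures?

u ≈ 0.7471c

Relativistic velocity addition: u = (u' + v)/(1 + u'v/c²)
= (0.637 + 0.210)/(1 + 0.637×0.210) = 0.8470/1.13377 = 0.7471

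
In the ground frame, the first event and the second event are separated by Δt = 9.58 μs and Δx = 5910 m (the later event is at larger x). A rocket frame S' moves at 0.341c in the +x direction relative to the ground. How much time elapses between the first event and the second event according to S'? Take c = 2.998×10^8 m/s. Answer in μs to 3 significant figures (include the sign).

Δt' ≈ 3.04 μs

γ = 1/√(1 − 0.341²) = 1.0638
Δt' = γ(Δt − vΔx/c²) = 1.0638 × (9.58 μs − 0.341×5910 m / (2.998×10^8 m/s))
= 1.0638 × (2.8578 μs) = 3.04 μs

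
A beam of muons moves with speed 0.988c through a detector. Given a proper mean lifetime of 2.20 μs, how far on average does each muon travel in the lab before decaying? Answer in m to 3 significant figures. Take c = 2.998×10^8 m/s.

γ = 1/√(1 − 0.988²) = 6.4744
Dilated lifetime: Δt = γτ₀ = 6.4744 × 2.20 μs = 14.244 μs
d = vΔt = 0.988c × 14.244 μs = 2.9620×10^8 m/s × 1.4244×10^-5 s = 4220 m

d ≈ 4220 m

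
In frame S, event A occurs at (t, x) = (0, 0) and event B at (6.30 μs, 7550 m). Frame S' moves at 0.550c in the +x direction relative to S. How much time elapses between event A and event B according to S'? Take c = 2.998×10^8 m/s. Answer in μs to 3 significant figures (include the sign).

γ = 1/√(1 − 0.550²) = 1.1974
Δt' = γ(Δt − vΔx/c²) = 1.1974 × (6.30 μs − 0.550×7550 m / (2.998×10^8 m/s))
= 1.1974 × (-7.5509 μs) = -9.04 μs

Δt' ≈ -9.04 μs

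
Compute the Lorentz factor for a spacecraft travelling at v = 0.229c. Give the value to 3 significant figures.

γ = 1/√(1 − β²) = 1/√(1 − 0.229²) = 1/√(0.94756) = 1.03

γ ≈ 1.03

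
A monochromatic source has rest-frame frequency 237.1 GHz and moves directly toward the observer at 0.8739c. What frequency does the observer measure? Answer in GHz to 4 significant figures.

Relativistic Doppler: f_obs = f_src √((1+β)/(1−β))
= 237.1 × √(1.87390/0.126100) = 237.1 × 3.85492 = 914.0 GHz

f_obs ≈ 914.0 GHz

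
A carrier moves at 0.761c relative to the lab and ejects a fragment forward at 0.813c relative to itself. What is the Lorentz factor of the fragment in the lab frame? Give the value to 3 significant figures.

γ ≈ 4.29

u_lab = (0.813 + 0.761)/(1 + 0.813×0.761) = 1.574/1.61869 = 0.972389
γ = 1/√(1 − 0.972389²) = 4.29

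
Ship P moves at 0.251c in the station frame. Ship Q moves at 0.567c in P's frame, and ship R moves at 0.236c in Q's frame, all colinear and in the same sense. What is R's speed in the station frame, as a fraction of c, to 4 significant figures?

Compose boost 2: (0.567 + 0.251)/(1 + 0.567×0.251) = 0.8180/1.14232 = 0.716088
Compose boost 3: (0.236 + 0.716088)/(1 + 0.236×0.716088) = 0.952088/1.16900 = 0.8144

u ≈ 0.8144c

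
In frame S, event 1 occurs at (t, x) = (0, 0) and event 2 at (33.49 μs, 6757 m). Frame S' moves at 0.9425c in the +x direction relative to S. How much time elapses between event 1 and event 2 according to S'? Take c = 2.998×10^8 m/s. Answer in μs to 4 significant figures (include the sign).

Δt' ≈ 36.65 μs

γ = 1/√(1 − 0.9425²) = 2.99217
Δt' = γ(Δt − vΔx/c²) = 2.99217 × (33.49 μs − 0.9425×6757 m / (2.998×10^8 m/s))
= 2.99217 × (12.2476 μs) = 36.65 μs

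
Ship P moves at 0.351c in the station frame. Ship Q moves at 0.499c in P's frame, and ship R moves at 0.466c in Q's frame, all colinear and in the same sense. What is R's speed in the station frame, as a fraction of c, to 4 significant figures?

Compose boost 2: (0.499 + 0.351)/(1 + 0.499×0.351) = 0.8500/1.17515 = 0.723313
Compose boost 3: (0.466 + 0.723313)/(1 + 0.466×0.723313) = 1.18931/1.33706 = 0.8895

u ≈ 0.8895c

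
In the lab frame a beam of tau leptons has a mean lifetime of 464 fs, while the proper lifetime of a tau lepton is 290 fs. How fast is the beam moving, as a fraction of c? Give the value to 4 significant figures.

γ = Δt/τ₀ = 464/290 = 1.60000
β = √(1 − 1/γ²) = √(1 − 1/1.60000²) = 0.7806

β ≈ 0.7806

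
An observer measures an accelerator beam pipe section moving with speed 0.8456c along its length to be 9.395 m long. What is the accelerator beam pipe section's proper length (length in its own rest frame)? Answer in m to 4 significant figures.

γ = 1/√(1 − 0.8456²) = 1.87330
L₀ = γL = 1.87330 × 9.395 = 17.60 m

L₀ ≈ 17.60 m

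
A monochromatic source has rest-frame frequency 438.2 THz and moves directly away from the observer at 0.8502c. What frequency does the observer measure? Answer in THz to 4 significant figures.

Relativistic Doppler: f_obs = f_src √((1−β)/(1+β))
= 438.2 × √(0.149800/1.85020) = 438.2 × 0.284542 = 124.7 THz

f_obs ≈ 124.7 THz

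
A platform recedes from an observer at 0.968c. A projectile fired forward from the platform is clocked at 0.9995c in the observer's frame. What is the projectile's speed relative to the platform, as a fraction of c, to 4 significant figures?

u' ≈ 0.9697c

Inverse velocity addition: u' = (u − v)/(1 − uv/c²)
= (0.9995 − 0.968)/(1 − 0.9995×0.968) = 0.03150/0.0324840 = 0.9697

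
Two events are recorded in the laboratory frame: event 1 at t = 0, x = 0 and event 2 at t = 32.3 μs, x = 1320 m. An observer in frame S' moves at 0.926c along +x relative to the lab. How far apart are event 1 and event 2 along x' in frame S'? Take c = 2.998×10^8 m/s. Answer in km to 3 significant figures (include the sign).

γ = 1/√(1 − 0.926²) = 2.6488
Δx' = γ(Δx − vΔt) = 2.6488 × (1320 m − 0.926×(2.998×10^8 m/s)×32.3×10^-6 s)
= 2.6488 × (-7647.0 m) = -20.3 km

Δx' ≈ -20.3 km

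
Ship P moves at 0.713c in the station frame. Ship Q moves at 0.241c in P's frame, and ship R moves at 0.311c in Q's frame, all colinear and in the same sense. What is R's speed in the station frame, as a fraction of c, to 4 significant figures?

Compose boost 2: (0.241 + 0.713)/(1 + 0.241×0.713) = 0.9540/1.17183 = 0.814109
Compose boost 3: (0.311 + 0.814109)/(1 + 0.311×0.814109) = 1.12511/1.25319 = 0.8978

u ≈ 0.8978c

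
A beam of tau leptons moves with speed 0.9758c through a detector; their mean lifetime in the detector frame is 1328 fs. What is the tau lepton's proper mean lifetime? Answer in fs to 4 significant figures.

τ₀ ≈ 290.4 fs

γ = 1/√(1 − 0.9758²) = 4.57321
Proper time: τ₀ = Δt/γ = 1328/4.57321 = 290.4 fs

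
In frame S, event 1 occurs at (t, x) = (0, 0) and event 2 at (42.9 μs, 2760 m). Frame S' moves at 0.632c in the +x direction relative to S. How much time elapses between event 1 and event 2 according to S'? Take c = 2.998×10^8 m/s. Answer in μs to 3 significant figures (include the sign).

γ = 1/√(1 − 0.632²) = 1.2904
Δt' = γ(Δt − vΔx/c²) = 1.2904 × (42.9 μs − 0.632×2760 m / (2.998×10^8 m/s))
= 1.2904 × (37.082 μs) = 47.8 μs

Δt' ≈ 47.8 μs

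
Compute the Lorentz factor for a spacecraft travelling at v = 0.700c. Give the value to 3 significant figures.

γ ≈ 1.40

γ = 1/√(1 − β²) = 1/√(1 − 0.700²) = 1/√(0.51000) = 1.40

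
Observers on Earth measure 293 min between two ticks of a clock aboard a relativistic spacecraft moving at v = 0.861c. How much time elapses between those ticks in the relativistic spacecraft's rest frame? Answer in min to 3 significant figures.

γ = 1/√(1 − 0.861²) = 1.9662
Proper time: τ₀ = Δt/γ = 293/1.9662 = 149 min

τ₀ ≈ 149 min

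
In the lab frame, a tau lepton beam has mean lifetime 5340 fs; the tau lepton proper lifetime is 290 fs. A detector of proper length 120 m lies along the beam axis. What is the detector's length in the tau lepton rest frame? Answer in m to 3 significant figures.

Time dilation ⇒ γ = Δt/τ₀ = 5340/290 = 18.414
Length contraction: L = L₀/γ = 120/18.414 = 6.52 m

L ≈ 6.52 m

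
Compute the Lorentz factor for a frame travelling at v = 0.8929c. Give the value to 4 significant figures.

γ = 1/√(1 − β²) = 1/√(1 − 0.8929²) = 1/√(0.202730) = 2.221

γ ≈ 2.221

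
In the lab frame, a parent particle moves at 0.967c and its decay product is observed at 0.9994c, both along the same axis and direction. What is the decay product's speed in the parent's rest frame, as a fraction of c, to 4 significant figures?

u' ≈ 0.9649c

Inverse velocity addition: u' = (u − v)/(1 − uv/c²)
= (0.9994 − 0.967)/(1 − 0.9994×0.967) = 0.03240/0.0335802 = 0.9649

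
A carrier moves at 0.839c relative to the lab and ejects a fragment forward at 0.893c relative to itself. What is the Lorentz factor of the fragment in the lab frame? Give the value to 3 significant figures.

u_lab = (0.893 + 0.839)/(1 + 0.893×0.839) = 1.732/1.74923 = 0.990152
γ = 1/√(1 − 0.990152²) = 7.14

γ ≈ 7.14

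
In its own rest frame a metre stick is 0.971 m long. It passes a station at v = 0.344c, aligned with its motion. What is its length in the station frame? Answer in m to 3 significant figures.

γ = 1/√(1 − 0.344²) = 1.0650
Length contraction: L = L₀/γ = 0.971/1.0650 = 0.912 m

L ≈ 0.912 m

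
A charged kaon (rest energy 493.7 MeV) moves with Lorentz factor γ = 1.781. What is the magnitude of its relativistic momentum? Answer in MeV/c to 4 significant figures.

p ≈ 727.6 MeV/c

β = √(1 − 1/γ²) = √(1 − 1/1.781²) = 0.827489
p = γβm₀c = 1.781 × 0.827489 × 493.7 MeV/c = 727.6 MeV/c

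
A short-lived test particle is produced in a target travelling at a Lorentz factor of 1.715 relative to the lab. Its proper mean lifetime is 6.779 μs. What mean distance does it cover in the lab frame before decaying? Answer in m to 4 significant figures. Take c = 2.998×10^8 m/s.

d ≈ 2832 m

β = √(1 − 1/γ²) = √(1 − 1/1.715²) = 0.812407
Dilated lifetime: Δt = γτ₀ = 1.715 × 6.779 μs = 11.6260 μs
d = vΔt = 0.812407c × 11.6260 μs = 2.43560×10^8 m/s × 1.16260×10^-5 s = 2832 m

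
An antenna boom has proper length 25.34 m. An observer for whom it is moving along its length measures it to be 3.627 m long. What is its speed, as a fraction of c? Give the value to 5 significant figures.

β ≈ 0.98970

γ = L₀/L = 25.34/3.627 = 6.986490
β = √(1 − 1/γ²) = 0.98970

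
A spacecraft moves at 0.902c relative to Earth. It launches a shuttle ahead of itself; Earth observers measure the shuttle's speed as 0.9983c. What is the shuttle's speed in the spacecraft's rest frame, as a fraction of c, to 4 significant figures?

u' ≈ 0.9675c

Inverse velocity addition: u' = (u − v)/(1 − uv/c²)
= (0.9983 − 0.902)/(1 − 0.9983×0.902) = 0.09630/0.0995334 = 0.9675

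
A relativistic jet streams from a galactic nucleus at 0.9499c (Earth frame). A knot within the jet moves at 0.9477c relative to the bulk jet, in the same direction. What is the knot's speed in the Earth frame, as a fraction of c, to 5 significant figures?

u ≈ 0.99862c

Relativistic velocity addition: u = (u' + v)/(1 + u'v/c²)
= (0.9477 + 0.9499)/(1 + 0.9477×0.9499) = 1.8976/1.900220 = 0.99862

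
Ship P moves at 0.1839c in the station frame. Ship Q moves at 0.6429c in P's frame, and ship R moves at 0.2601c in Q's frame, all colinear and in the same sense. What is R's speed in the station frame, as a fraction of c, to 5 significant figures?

u ≈ 0.83827c

Compose boost 2: (0.6429 + 0.1839)/(1 + 0.6429×0.1839) = 0.82680/1.118229 = 0.7393832
Compose boost 3: (0.2601 + 0.7393832)/(1 + 0.2601×0.7393832) = 0.9994832/1.192314 = 0.83827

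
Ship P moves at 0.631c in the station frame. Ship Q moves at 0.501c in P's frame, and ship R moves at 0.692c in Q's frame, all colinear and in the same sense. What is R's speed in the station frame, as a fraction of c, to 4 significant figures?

Compose boost 2: (0.501 + 0.631)/(1 + 0.501×0.631) = 1.132/1.31613 = 0.860097
Compose boost 3: (0.692 + 0.860097)/(1 + 0.692×0.860097) = 1.55210/1.59519 = 0.9730

u ≈ 0.9730c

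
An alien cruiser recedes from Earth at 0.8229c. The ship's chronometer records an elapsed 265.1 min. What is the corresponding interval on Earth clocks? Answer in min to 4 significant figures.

Δt ≈ 466.6 min

γ = 1/√(1 − 0.8229²) = 1.75999
Time dilation: Δt = γτ₀ = 1.75999 × 265.1 min = 466.6 min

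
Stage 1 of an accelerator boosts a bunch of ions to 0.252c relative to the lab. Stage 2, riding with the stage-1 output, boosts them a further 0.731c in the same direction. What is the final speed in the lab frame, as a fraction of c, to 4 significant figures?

Compose boost 2: (0.731 + 0.252)/(1 + 0.731×0.252) = 0.9830/1.18421 = 0.8301

u ≈ 0.8301c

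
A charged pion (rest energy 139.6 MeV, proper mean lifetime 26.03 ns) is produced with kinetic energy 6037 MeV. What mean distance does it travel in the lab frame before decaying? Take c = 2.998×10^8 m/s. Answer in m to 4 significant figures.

γ = 1 + K/(m₀c²) = 1 + 6037/139.6 = 44.2450
β = √(1 − 1/γ²) = 0.999745
Dilated lifetime: γτ₀ = 44.2450 × 26.03 ns = 1151.70 ns
d = βc·γτ₀ = 0.999745 × (2.998×10^8 m/s) × 1.15170×10^-6 s = 345.2 m

d ≈ 345.2 m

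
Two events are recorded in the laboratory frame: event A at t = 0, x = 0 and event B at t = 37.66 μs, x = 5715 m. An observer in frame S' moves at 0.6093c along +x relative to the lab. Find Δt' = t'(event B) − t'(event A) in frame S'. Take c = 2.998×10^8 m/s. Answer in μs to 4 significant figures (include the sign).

Δt' ≈ 32.85 μs

γ = 1/√(1 − 0.6093²) = 1.26113
Δt' = γ(Δt − vΔx/c²) = 1.26113 × (37.66 μs − 0.6093×5715 m / (2.998×10^8 m/s))
= 1.26113 × (26.0451 μs) = 32.85 μs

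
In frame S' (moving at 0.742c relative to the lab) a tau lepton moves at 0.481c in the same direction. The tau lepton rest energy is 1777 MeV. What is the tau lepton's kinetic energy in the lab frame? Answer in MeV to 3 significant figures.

K ≈ 2330 MeV

u_lab = (0.481 + 0.742)/(1 + 0.481×0.742) = 0.901318
γ = 1/√(1 − 0.901318²) = 2.3086
K = (γ − 1)m₀c² = (2.3086 − 1) × 1777 = 1.3086 × 1777 = 2330 MeV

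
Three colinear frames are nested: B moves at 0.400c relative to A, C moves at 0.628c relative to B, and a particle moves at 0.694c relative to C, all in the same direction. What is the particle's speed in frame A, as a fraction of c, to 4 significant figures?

Compose boost 2: (0.628 + 0.400)/(1 + 0.628×0.400) = 1.028/1.25120 = 0.821611
Compose boost 3: (0.694 + 0.821611)/(1 + 0.694×0.821611) = 1.51561/1.57020 = 0.9652

u ≈ 0.9652c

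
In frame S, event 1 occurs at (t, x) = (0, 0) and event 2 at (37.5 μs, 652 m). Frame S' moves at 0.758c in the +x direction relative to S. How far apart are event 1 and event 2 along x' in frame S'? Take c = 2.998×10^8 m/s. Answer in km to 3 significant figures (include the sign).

Δx' ≈ -12.1 km

γ = 1/√(1 − 0.758²) = 1.5331
Δx' = γ(Δx − vΔt) = 1.5331 × (652 m − 0.758×(2.998×10^8 m/s)×37.5×10^-6 s)
= 1.5331 × (-7869.8 m) = -12.1 km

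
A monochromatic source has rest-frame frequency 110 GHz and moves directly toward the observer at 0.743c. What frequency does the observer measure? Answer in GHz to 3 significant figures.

f_obs ≈ 286 GHz

Relativistic Doppler: f_obs = f_src √((1+β)/(1−β))
= 110 × √(1.7430/0.25700) = 110 × 2.6042 = 286 GHz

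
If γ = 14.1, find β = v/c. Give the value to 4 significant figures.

β = √(1 − 1/γ²) = √(1 − 1/14.1²) = √(0.994970) = 0.9975

β ≈ 0.9975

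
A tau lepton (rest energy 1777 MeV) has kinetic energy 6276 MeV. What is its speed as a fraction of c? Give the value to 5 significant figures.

γ = 1 + K/(m₀c²) = 1 + 6276/1777 = 4.531795
β = √(1 − 1/γ²) = 0.97535

β ≈ 0.97535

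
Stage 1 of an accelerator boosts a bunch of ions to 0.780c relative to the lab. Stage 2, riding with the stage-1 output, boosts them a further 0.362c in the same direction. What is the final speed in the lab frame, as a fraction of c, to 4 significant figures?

Compose boost 2: (0.362 + 0.780)/(1 + 0.362×0.780) = 1.142/1.28236 = 0.8905

u ≈ 0.8905c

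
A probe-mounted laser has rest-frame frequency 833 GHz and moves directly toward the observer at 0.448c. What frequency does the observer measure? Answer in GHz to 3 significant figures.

Relativistic Doppler: f_obs = f_src √((1+β)/(1−β))
= 833 × √(1.4480/0.55200) = 833 × 1.6196 = 1350 GHz

f_obs ≈ 1350 GHz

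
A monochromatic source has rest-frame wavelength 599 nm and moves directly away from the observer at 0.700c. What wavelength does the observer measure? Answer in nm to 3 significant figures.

λ_obs ≈ 1430 nm

Relativistic Doppler: λ_obs = λ_src √((1+β)/(1−β))
= 599 × √(1.7000/0.30000) = 599 × 2.3805 = 1430 nm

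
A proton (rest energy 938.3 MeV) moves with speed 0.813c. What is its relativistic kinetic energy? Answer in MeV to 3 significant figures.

γ = 1/√(1 − 0.813²) = 1.7174
K = (γ − 1)m₀c² = (1.7174 − 1) × 938.3 MeV = 0.71743 × 938.3 MeV = 673 MeV

K ≈ 673 MeV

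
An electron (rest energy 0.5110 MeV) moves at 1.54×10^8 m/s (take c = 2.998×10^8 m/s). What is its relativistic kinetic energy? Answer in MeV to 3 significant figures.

β = v/c = 1.54×10^8 / 2.998×10^8 = 0.51368
γ = 1/√(1 − 0.51368²) = 1.1655
K = (γ − 1)m₀c² = (1.1655 − 1) × 0.5110 MeV = 0.16552 × 0.5110 MeV = 0.0846 MeV

K ≈ 0.0846 MeV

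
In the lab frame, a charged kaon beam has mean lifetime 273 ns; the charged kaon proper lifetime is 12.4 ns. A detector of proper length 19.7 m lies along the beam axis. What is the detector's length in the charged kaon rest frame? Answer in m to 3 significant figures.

Time dilation ⇒ γ = Δt/τ₀ = 273/12.4 = 22.016
Length contraction: L = L₀/γ = 19.7/22.016 = 0.895 m

L ≈ 0.895 m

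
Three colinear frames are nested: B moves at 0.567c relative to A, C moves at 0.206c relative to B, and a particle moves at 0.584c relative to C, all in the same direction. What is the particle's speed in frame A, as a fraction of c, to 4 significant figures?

Compose boost 2: (0.206 + 0.567)/(1 + 0.206×0.567) = 0.7730/1.11680 = 0.692155
Compose boost 3: (0.584 + 0.692155)/(1 + 0.584×0.692155) = 1.27615/1.40422 = 0.9088

u ≈ 0.9088c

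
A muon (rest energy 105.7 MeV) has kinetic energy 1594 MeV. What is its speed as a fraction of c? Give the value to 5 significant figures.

γ = 1 + K/(m₀c²) = 1 + 1594/105.7 = 16.08042
β = √(1 − 1/γ²) = 0.99806

β ≈ 0.99806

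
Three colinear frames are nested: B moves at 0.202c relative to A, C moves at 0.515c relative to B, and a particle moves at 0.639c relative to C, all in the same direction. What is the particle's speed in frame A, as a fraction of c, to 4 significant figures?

Compose boost 2: (0.515 + 0.202)/(1 + 0.515×0.202) = 0.7170/1.10403 = 0.649439
Compose boost 3: (0.639 + 0.649439)/(1 + 0.639×0.649439) = 1.28844/1.41499 = 0.9106

u ≈ 0.9106c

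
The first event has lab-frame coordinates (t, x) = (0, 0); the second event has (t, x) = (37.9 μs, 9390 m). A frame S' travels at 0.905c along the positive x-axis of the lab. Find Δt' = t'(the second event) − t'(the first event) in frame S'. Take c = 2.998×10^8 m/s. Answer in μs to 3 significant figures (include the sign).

Δt' ≈ 22.5 μs

γ = 1/√(1 − 0.905²) = 2.3507
Δt' = γ(Δt − vΔx/c²) = 2.3507 × (37.9 μs − 0.905×9390 m / (2.998×10^8 m/s))
= 2.3507 × (9.5546 μs) = 22.5 μs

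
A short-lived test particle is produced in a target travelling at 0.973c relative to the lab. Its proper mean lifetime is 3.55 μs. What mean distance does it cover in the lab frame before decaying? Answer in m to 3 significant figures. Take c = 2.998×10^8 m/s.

γ = 1/√(1 − 0.973²) = 4.3327
Dilated lifetime: Δt = γτ₀ = 4.3327 × 3.55 μs = 15.381 μs
d = vΔt = 0.973c × 15.381 μs = 2.9171×10^8 m/s × 1.5381×10^-5 s = 4490 m

d ≈ 4490 m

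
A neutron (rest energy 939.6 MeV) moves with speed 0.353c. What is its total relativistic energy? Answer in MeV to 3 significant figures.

γ = 1/√(1 − 0.353²) = 1.0688
E = γm₀c² = 1.0688 × 939.6 MeV = 1000 MeV

E ≈ 1000 MeV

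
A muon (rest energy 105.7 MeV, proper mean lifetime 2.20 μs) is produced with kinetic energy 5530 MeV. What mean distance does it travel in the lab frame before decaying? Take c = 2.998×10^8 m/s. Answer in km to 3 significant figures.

γ = 1 + K/(m₀c²) = 1 + 5530/105.7 = 53.318
β = √(1 − 1/γ²) = 0.99982
Dilated lifetime: γτ₀ = 53.318 × 2.20 μs = 117.30 μs
d = βc·γτ₀ = 0.99982 × (2.998×10^8 m/s) × 0.00011730 s = 35.2 km

d ≈ 35.2 km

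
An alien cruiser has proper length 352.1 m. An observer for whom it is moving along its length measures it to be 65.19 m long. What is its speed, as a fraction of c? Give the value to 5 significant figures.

γ = L₀/L = 352.1/65.19 = 5.401135
β = √(1 − 1/γ²) = 0.98271

β ≈ 0.98271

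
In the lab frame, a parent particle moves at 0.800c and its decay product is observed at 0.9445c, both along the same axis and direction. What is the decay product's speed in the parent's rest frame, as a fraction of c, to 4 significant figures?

u' ≈ 0.5912c

Inverse velocity addition: u' = (u − v)/(1 − uv/c²)
= (0.9445 − 0.800)/(1 − 0.9445×0.800) = 0.1445/0.244400 = 0.5912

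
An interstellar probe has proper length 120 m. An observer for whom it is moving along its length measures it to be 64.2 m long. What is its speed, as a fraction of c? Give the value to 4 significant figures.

β ≈ 0.8449

γ = L₀/L = 120/64.2 = 1.86916
β = √(1 − 1/γ²) = 0.8449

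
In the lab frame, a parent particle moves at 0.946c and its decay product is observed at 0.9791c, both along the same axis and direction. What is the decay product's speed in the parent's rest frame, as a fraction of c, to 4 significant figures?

Inverse velocity addition: u' = (u − v)/(1 − uv/c²)
= (0.9791 − 0.946)/(1 − 0.9791×0.946) = 0.03310/0.0737714 = 0.4487

u' ≈ 0.4487c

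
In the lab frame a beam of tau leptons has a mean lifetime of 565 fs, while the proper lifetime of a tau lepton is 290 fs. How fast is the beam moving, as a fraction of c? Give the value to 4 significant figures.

β ≈ 0.8582

γ = Δt/τ₀ = 565/290 = 1.94828
β = √(1 − 1/γ²) = √(1 − 1/1.94828²) = 0.8582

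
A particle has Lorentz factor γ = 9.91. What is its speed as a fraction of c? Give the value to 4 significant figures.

β ≈ 0.9949

β = √(1 − 1/γ²) = √(1 − 1/9.91²) = √(0.989818) = 0.9949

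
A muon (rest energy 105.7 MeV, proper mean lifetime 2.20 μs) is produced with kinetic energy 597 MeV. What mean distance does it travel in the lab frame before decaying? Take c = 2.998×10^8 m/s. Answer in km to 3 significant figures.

d ≈ 4.33 km

γ = 1 + K/(m₀c²) = 1 + 597/105.7 = 6.6481
β = √(1 − 1/γ²) = 0.98862
Dilated lifetime: γτ₀ = 6.6481 × 2.20 μs = 14.626 μs
d = βc·γτ₀ = 0.98862 × (2.998×10^8 m/s) × 1.4626×10^-5 s = 4.33 km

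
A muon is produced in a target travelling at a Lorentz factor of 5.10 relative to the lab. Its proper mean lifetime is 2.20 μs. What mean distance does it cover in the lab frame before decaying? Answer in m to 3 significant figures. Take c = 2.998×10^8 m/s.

d ≈ 3300 m

β = √(1 − 1/γ²) = √(1 − 1/5.10²) = 0.98059
Dilated lifetime: Δt = γτ₀ = 5.10 × 2.20 μs = 11.220 μs
d = vΔt = 0.98059c × 11.220 μs = 2.9398×10^8 m/s × 1.1220×10^-5 s = 3300 m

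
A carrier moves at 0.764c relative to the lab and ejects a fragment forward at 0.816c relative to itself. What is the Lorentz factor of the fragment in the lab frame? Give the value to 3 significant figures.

u_lab = (0.816 + 0.764)/(1 + 0.816×0.764) = 1.580/1.62342 = 0.973252
γ = 1/√(1 − 0.973252²) = 4.35

γ ≈ 4.35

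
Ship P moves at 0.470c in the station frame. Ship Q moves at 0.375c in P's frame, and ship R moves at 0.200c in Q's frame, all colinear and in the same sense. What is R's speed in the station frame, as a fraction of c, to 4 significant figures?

Compose boost 2: (0.375 + 0.470)/(1 + 0.375×0.470) = 0.8450/1.17625 = 0.718385
Compose boost 3: (0.200 + 0.718385)/(1 + 0.200×0.718385) = 0.918385/1.14368 = 0.8030

u ≈ 0.8030c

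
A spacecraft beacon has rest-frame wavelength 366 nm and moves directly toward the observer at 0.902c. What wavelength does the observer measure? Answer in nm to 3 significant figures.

λ_obs ≈ 83.1 nm

Relativistic Doppler: λ_obs = λ_src √((1−β)/(1+β))
= 366 × √(0.098000/1.9020) = 366 × 0.22699 = 83.1 nm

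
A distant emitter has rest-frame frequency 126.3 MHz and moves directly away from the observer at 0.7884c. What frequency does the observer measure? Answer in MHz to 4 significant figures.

Relativistic Doppler: f_obs = f_src √((1−β)/(1+β))
= 126.3 × √(0.211600/1.78840) = 126.3 × 0.343974 = 43.44 MHz

f_obs ≈ 43.44 MHz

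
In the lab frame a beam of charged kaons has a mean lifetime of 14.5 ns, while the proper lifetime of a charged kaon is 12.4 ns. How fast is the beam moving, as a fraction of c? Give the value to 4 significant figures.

β ≈ 0.5183

γ = Δt/τ₀ = 14.5/12.4 = 1.16935
β = √(1 − 1/γ²) = √(1 − 1/1.16935²) = 0.5183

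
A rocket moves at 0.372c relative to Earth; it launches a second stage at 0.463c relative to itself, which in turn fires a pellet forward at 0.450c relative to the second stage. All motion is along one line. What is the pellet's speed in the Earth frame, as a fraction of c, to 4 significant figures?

u ≈ 0.8802c

Compose boost 2: (0.463 + 0.372)/(1 + 0.463×0.372) = 0.8350/1.17224 = 0.712314
Compose boost 3: (0.450 + 0.712314)/(1 + 0.450×0.712314) = 1.16231/1.32054 = 0.8802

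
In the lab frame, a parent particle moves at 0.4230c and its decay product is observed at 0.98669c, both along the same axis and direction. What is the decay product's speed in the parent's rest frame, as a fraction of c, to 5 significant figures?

u' ≈ 0.96749c

Inverse velocity addition: u' = (u − v)/(1 − uv/c²)
= (0.98669 − 0.4230)/(1 − 0.98669×0.4230) = 0.56369/0.5826301 = 0.96749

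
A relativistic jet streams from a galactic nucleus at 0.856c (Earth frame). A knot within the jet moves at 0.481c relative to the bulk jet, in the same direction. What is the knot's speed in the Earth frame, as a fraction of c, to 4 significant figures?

Relativistic velocity addition: u = (u' + v)/(1 + u'v/c²)
= (0.481 + 0.856)/(1 + 0.481×0.856) = 1.337/1.41174 = 0.9471

u ≈ 0.9471c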